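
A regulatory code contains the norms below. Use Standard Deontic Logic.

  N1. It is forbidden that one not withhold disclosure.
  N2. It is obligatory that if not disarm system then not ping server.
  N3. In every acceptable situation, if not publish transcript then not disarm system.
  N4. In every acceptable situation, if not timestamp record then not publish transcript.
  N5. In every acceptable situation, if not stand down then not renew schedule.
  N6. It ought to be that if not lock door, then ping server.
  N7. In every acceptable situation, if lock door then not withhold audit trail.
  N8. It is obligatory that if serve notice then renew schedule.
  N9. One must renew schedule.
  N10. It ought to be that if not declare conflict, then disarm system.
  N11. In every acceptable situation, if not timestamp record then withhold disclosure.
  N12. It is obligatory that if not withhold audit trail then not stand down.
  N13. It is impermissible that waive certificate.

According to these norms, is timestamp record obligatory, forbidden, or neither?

Obligatory

From premise 9 we have O(renew_schedule).
Premise 5, O(¬stand_down → ¬renew_schedule), contraposes to O(renew_schedule → stand_down); with O(renew_schedule) we get O(stand_down).
The contrapositive of premise 12 (O(¬withhold_audit_trail → ¬stand_down)) is O(stand_down → withhold_audit_trail), and O(stand_down) is already established, so O(withhold_audit_trail).
Premise 7, O(lock_door → ¬withhold_audit_trail), contraposes to O(withhold_audit_trail → ¬lock_door); with O(withhold_audit_trail) we get O(¬lock_door).
Premise 6 is O(¬lock_door → ping_server); since O(¬lock_door), deontic closure gives O(ping_server).
The contrapositive of premise 2 (O(¬disarm_system → ¬ping_server)) is O(ping_server → disarm_system), and O(ping_server) is already established, so O(disarm_system).
Premise 3 is O(¬publish_transcript → ¬disarm_system); contrapositively O(disarm_system → publish_transcript). Since O(disarm_system) holds, K gives O(publish_transcript).
Premise 4, O(¬timestamp_record → ¬publish_transcript), contraposes to O(publish_transcript → timestamp_record); with O(publish_transcript) we get O(timestamp_record).
Premises 1, 8, 10, 11, 13 do not contribute to this derivation.
Hence timestamp_record is obligatory.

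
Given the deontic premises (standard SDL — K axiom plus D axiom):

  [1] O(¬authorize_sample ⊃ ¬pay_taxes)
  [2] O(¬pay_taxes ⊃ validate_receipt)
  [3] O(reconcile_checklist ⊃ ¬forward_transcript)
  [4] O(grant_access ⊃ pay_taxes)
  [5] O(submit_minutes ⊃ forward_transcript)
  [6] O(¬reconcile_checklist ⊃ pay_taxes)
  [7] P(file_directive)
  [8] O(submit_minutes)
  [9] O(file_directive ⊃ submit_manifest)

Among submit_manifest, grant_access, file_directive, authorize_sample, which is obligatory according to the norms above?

Premise 8 gives O(submit_minutes).
Applying K to premise 5 (O(submit_minutes ⊃ forward_transcript)) and O(submit_minutes) yields O(forward_transcript).
The contrapositive of premise 3 (O(reconcile_checklist ⊃ ¬forward_transcript)) is O(forward_transcript ⊃ ¬reconcile_checklist), and O(forward_transcript) is already established, so O(¬reconcile_checklist).
Applying K to premise 6 (O(¬reconcile_checklist ⊃ pay_taxes)) and O(¬reconcile_checklist) yields O(pay_taxes).
Premise 1 is O(¬authorize_sample ⊃ ¬pay_taxes); contrapositively O(pay_taxes ⊃ authorize_sample). Since O(pay_taxes) holds, K gives O(authorize_sample).
So O(authorize_sample) holds — authorize_sample is obligatory. None of the other listed options is made obligatory by any chain of premises.

authorize_sample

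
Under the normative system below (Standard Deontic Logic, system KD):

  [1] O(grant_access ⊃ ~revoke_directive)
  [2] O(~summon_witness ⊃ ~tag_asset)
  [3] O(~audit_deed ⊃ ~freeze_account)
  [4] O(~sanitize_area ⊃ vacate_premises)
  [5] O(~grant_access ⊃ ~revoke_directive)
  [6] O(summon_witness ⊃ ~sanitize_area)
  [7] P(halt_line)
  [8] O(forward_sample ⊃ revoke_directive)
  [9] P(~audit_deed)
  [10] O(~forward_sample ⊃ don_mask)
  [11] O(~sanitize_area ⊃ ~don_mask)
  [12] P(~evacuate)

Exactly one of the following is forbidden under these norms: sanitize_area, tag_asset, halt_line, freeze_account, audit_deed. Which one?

Premises 5 and 1 are O(~grant_access ⊃ ~revoke_directive) and O(grant_access ⊃ ~revoke_directive); every ideal world satisfies ~grant_access or grant_access, so in either case ~revoke_directive holds — hence O(~revoke_directive).
The contrapositive of premise 8 (O(forward_sample ⊃ revoke_directive)) is O(~revoke_directive ⊃ ~forward_sample), and O(~revoke_directive) is already established, so O(~forward_sample).
From O(~forward_sample) and premise 10, O(~forward_sample ⊃ don_mask), we obtain O(don_mask).
Premise 11 is O(~sanitize_area ⊃ ~don_mask); contrapositively O(don_mask ⊃ sanitize_area). Since O(don_mask) holds, K gives O(sanitize_area).
Premise 6, O(summon_witness ⊃ ~sanitize_area), contraposes to O(sanitize_area ⊃ ~summon_witness); with O(sanitize_area) we get O(~summon_witness).
From O(~summon_witness) and premise 2, O(~summon_witness ⊃ ~tag_asset), we obtain O(~tag_asset).
So O(~tag_asset) holds, i.e. tag_asset is forbidden. None of the other listed options is forbidden under the premises.

tag_asset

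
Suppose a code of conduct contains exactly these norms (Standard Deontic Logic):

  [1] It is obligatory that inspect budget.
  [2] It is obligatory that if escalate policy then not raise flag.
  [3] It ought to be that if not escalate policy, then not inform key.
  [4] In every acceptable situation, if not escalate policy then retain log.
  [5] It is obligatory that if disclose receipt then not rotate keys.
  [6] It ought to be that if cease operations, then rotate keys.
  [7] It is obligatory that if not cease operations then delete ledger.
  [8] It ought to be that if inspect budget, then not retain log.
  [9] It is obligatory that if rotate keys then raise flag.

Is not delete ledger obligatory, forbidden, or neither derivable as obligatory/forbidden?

Forbidden

From premise 1 we have O(inspect_budget).
Applying K to premise 8 (O(inspect_budget → ¬retain_log)) and O(inspect_budget) yields O(¬retain_log).
Premise 4 is O(¬escalate_policy → retain_log); contrapositively O(¬retain_log → escalate_policy). Since O(¬retain_log) holds, K gives O(escalate_policy).
With premise 2, O(escalate_policy → ¬raise_flag), the K-axiom yields O(¬raise_flag).
The contrapositive of premise 9 (O(rotate_keys → raise_flag)) is O(¬raise_flag → ¬rotate_keys), and O(¬raise_flag) is already established, so O(¬rotate_keys).
Premise 6 is O(cease_operations → rotate_keys); contrapositively O(¬rotate_keys → ¬cease_operations). Since O(¬rotate_keys) holds, K gives O(¬cease_operations).
With premise 7, O(¬cease_operations → delete_ledger), the K-axiom yields O(delete_ledger).
Premises 3, 5 do not contribute to this derivation.
Thus O(delete_ledger), which is F(¬delete_ledger): ¬delete_ledger is forbidden.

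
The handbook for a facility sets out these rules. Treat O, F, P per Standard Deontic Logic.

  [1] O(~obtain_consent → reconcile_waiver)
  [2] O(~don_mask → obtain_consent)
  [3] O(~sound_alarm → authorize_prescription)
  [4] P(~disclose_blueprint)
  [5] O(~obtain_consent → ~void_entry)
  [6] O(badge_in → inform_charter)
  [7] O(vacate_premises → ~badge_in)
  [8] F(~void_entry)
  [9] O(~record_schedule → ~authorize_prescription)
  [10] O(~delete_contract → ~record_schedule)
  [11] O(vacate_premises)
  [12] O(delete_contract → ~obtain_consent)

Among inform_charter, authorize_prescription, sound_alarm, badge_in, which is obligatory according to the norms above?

Premise 8 is F(~void_entry), i.e. O(void_entry).
The contrapositive of premise 5 (O(~obtain_consent → ~void_entry)) is O(void_entry → obtain_consent), and O(void_entry) is already established, so O(obtain_consent).
Premise 12 is O(delete_contract → ~obtain_consent); contrapositively O(obtain_consent → ~delete_contract). Since O(obtain_consent) holds, K gives O(~delete_contract).
From O(~delete_contract) and premise 10, O(~delete_contract → ~record_schedule), we obtain O(~record_schedule).
Applying K to premise 9 (O(~record_schedule → ~authorize_prescription)) and O(~record_schedule) yields O(~authorize_prescription).
Premise 3, O(~sound_alarm → authorize_prescription), contraposes to O(~authorize_prescription → sound_alarm); with O(~authorize_prescription) we get O(sound_alarm).
So O(sound_alarm) holds — sound_alarm is obligatory. None of the other listed options is made obligatory by any chain of premises.

sound_alarm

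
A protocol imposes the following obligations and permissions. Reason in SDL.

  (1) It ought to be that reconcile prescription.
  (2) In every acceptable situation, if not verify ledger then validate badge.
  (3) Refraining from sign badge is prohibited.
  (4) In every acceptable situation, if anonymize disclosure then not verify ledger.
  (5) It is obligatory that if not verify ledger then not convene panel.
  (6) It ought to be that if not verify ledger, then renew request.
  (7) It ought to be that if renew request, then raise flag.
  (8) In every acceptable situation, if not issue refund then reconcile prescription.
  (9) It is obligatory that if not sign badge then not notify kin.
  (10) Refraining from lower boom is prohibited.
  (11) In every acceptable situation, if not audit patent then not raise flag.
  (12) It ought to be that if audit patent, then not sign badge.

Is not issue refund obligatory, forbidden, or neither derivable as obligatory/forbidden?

Neither

Premise 8 is O(¬issue_refund → reconcile_prescription); even if O(reconcile_prescription) held, inferring O(¬issue_refund) would be affirming the consequent — invalid.
No premise or chain of K-axiom applications forces O(¬issue_refund), and none forces O(issue_refund). So ¬issue_refund is neither obligatory nor forbidden under these norms.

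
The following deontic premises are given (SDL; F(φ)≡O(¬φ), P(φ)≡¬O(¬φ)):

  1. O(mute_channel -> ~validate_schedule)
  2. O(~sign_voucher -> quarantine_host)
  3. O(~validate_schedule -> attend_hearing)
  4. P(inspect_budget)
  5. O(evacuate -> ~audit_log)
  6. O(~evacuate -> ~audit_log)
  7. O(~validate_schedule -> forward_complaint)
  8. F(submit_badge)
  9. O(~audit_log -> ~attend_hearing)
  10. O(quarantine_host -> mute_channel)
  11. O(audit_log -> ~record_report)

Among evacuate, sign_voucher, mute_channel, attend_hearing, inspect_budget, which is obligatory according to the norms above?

sign_voucher

Premises 6 and 5 cover both cases: O(~evacuate -> ~audit_log) and O(evacuate -> ~audit_log). Since ~evacuate ∨ evacuate is a tautology, O(~audit_log) follows.
From O(~audit_log) and premise 9, O(~audit_log -> ~attend_hearing), we obtain O(~attend_hearing).
Premise 3, O(~validate_schedule -> attend_hearing), contraposes to O(~attend_hearing -> validate_schedule); with O(~attend_hearing) we get O(validate_schedule).
Premise 1, O(mute_channel -> ~validate_schedule), contraposes to O(validate_schedule -> ~mute_channel); with O(validate_schedule) we get O(~mute_channel).
Premise 10, O(quarantine_host -> mute_channel), contraposes to O(~mute_channel -> ~quarantine_host); with O(~mute_channel) we get O(~quarantine_host).
Premise 2, O(~sign_voucher -> quarantine_host), contraposes to O(~quarantine_host -> sign_voucher); with O(~quarantine_host) we get O(sign_voucher).
So O(sign_voucher) holds — sign_voucher is obligatory. None of the other listed options is made obligatory by any chain of premises.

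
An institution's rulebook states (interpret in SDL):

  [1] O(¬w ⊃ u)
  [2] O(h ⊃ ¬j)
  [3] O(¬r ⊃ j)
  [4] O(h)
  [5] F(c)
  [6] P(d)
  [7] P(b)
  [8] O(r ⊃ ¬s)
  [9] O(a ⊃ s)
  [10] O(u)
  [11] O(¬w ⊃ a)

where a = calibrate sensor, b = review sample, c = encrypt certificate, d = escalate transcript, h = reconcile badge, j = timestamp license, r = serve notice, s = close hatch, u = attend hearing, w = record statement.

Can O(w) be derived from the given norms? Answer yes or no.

Yes

From premise 4 we have O(h).
From O(h) and premise 2, O(h ⊃ ¬j), we obtain O(¬j).
Premise 3 is O(¬r ⊃ j); contrapositively O(¬j ⊃ r). Since O(¬j) holds, K gives O(r).
Premise 8 is O(r ⊃ ¬s); since O(r), deontic closure gives O(¬s).
Premise 9 is O(a ⊃ s); contrapositively O(¬s ⊃ ¬a). Since O(¬s) holds, K gives O(¬a).
Premise 11 is O(¬w ⊃ a); contrapositively O(¬a ⊃ w). Since O(¬a) holds, K gives O(w).
Premises 1, 5, 6, 7, 10 do not contribute to this derivation.
So O(w) follows.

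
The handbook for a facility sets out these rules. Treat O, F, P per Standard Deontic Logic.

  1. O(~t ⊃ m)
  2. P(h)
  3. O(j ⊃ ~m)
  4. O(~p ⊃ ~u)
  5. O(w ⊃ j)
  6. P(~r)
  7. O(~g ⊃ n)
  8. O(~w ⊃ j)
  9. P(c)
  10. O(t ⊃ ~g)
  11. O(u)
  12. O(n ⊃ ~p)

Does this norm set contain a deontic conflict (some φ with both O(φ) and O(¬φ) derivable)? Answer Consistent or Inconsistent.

Inconsistent

Premises 8 and 5 cover both cases: O(~w ⊃ j) and O(w ⊃ j). Since ~w ∨ w is a tautology, O(j) follows.
From O(j) and premise 3, O(j ⊃ ~m), we obtain O(~m).
Premise 1 is O(~t ⊃ m); contrapositively O(~m ⊃ t). Since O(~m) holds, K gives O(t).
From O(t) and premise 10, O(t ⊃ ~g), we obtain O(~g).
Applying K to premise 7 (O(~g ⊃ n)) and O(~g) yields O(n).
With premise 12, O(n ⊃ ~p), the K-axiom yields O(~p).
Premise 4 is O(~p ⊃ ~u); since O(~p), deontic closure gives O(~u).
However, premise 11 gives O(u).
We now have both O(~u) and O(u) — u is simultaneously obligatory and forbidden, violating the D-axiom.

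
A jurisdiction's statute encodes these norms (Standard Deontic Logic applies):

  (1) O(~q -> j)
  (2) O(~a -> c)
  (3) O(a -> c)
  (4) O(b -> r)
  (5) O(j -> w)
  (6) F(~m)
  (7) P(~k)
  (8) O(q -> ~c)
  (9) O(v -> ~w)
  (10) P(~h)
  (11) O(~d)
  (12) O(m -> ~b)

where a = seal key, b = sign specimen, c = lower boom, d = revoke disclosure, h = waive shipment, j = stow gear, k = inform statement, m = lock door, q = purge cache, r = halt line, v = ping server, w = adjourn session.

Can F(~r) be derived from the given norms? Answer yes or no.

No

Premise 4 is O(b -> r), but O(b) is not derivable from the premises, so it does not yield O(r).
No other premise forces O(r). An ideal world satisfying every premise can still have ~r true, so F(~r) is not derivable.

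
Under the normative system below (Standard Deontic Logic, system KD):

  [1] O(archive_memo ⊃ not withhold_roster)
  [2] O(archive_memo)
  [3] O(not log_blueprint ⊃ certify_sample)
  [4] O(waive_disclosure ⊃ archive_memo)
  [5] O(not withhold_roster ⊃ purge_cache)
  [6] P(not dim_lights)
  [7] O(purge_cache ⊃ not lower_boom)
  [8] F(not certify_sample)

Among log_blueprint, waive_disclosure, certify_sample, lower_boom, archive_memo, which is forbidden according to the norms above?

From premise 2 we have O(archive_memo).
From O(archive_memo) and premise 1, O(archive_memo ⊃ not withhold_roster), we obtain O(not withhold_roster).
Premise 5 is O(not withhold_roster ⊃ purge_cache); since O(not withhold_roster), deontic closure gives O(purge_cache).
With premise 7, O(purge_cache ⊃ not lower_boom), the K-axiom yields O(not lower_boom).
So O(not lower_boom) holds, i.e. lower_boom is forbidden. None of the other listed options is forbidden under the premises.

lower_boom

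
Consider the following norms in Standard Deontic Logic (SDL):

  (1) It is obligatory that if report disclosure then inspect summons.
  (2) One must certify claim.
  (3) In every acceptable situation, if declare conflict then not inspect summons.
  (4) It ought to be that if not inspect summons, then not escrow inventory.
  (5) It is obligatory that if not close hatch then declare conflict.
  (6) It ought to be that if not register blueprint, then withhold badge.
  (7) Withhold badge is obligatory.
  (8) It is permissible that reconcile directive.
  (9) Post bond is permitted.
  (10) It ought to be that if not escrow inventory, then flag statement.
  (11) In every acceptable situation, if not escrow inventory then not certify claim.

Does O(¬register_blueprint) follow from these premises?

No

Premise 6 is O(¬register_blueprint → withhold_badge); even if O(withhold_badge) held, inferring O(¬register_blueprint) would be affirming the consequent — invalid.
No other premise forces O(¬register_blueprint). An ideal world satisfying every premise can still have ¬register_blueprint false, so O(¬register_blueprint) is not derivable.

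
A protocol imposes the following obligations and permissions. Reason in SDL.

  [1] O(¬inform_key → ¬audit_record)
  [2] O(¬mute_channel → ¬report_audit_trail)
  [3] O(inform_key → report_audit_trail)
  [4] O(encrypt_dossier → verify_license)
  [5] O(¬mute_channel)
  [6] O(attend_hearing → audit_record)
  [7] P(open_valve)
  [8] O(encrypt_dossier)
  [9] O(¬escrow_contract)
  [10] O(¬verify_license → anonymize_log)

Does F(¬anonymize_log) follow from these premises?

No

Premise 10 is O(¬verify_license → anonymize_log), but O(¬verify_license) is not derivable from the premises, so it does not yield O(anonymize_log).
No other premise forces O(anonymize_log). An ideal world satisfying every premise can still have ¬anonymize_log true, so F(¬anonymize_log) is not derivable.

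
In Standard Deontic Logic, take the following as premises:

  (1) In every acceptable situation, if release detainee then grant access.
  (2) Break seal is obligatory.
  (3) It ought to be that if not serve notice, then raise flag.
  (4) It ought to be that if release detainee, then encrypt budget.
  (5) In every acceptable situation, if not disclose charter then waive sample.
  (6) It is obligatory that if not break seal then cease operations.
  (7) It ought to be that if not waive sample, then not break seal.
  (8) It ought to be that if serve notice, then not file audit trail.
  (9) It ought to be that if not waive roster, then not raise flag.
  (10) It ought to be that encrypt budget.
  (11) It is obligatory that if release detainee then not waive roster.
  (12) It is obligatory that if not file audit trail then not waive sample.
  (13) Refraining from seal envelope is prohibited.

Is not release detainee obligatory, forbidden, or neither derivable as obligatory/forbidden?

Premise 2 gives O(break_seal).
The contrapositive of premise 7 (O(¬waive_sample → ¬break_seal)) is O(break_seal → waive_sample), and O(break_seal) is already established, so O(waive_sample).
The contrapositive of premise 12 (O(¬file_audit_trail → ¬waive_sample)) is O(waive_sample → file_audit_trail), and O(waive_sample) is already established, so O(file_audit_trail).
Premise 8 is O(serve_notice → ¬file_audit_trail); contrapositively O(file_audit_trail → ¬serve_notice). Since O(file_audit_trail) holds, K gives O(¬serve_notice).
With premise 3, O(¬serve_notice → raise_flag), the K-axiom yields O(raise_flag).
Premise 9 is O(¬waive_roster → ¬raise_flag); contrapositively O(raise_flag → waive_roster). Since O(raise_flag) holds, K gives O(waive_roster).
Premise 11 is O(release_detainee → ¬waive_roster); contrapositively O(waive_roster → ¬release_detainee). Since O(waive_roster) holds, K gives O(¬release_detainee).
Premises 1, 4, 5, 6, 10, 13 do not contribute to this derivation.
Hence ¬release_detainee is obligatory.

Obligatory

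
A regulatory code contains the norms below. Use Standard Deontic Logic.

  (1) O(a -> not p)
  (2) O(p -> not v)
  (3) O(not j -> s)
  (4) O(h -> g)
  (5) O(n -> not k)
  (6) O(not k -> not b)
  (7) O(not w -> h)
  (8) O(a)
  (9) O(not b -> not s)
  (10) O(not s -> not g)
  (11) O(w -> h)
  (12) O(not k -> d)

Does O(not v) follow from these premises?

Premise 2 is O(p -> not v), but O(p) is not derivable from the premises, so it does not yield O(not v).
No other premise forces O(not v). An ideal world satisfying every premise can still have not v false, so O(not v) is not derivable.

No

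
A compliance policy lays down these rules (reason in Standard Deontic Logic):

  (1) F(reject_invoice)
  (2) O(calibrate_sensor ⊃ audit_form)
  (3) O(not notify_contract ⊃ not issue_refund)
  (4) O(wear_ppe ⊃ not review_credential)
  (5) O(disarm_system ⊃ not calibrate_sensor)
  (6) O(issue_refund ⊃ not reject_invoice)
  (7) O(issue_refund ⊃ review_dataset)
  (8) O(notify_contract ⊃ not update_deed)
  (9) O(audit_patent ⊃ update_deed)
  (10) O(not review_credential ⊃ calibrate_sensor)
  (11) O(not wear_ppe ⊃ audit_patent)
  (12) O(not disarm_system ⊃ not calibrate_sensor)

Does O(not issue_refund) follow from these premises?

Yes

Premises 12 and 5 cover both cases: O(not disarm_system ⊃ not calibrate_sensor) and O(disarm_system ⊃ not calibrate_sensor). Since not disarm_system ∨ disarm_system is a tautology, O(not calibrate_sensor) follows.
The contrapositive of premise 10 (O(not review_credential ⊃ calibrate_sensor)) is O(not calibrate_sensor ⊃ review_credential), and O(not calibrate_sensor) is already established, so O(review_credential).
Premise 4 is O(wear_ppe ⊃ not review_credential); contrapositively O(review_credential ⊃ not wear_ppe). Since O(review_credential) holds, K gives O(not wear_ppe).
Premise 11 is O(not wear_ppe ⊃ audit_patent); since O(not wear_ppe), deontic closure gives O(audit_patent).
Premise 9 is O(audit_patent ⊃ update_deed); since O(audit_patent), deontic closure gives O(update_deed).
Premise 8 is O(notify_contract ⊃ not update_deed); contrapositively O(update_deed ⊃ not notify_contract). Since O(update_deed) holds, K gives O(not notify_contract).
Applying K to premise 3 (O(not notify_contract ⊃ not issue_refund)) and O(not notify_contract) yields O(not issue_refund).
Premises 1, 2, 6, 7 do not contribute to this derivation.
So O(not issue_refund) follows.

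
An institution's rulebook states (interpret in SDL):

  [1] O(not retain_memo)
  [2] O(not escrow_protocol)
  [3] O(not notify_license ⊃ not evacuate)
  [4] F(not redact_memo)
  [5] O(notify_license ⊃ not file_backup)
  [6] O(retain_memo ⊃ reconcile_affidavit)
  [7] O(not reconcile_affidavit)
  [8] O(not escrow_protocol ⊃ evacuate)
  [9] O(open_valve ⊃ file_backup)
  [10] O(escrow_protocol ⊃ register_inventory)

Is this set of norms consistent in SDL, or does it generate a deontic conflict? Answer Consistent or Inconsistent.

Consistent

Premise 6 is O(retain_memo ⊃ reconcile_affidavit), but O(retain_memo) is not derivable from the premises, so it does not yield O(reconcile_affidavit).
So O(reconcile_affidavit) is not derivable, and the apparent clash with O(not reconcile_affidavit) does not arise.
A world satisfying every obligation exists (e.g. escrow_protocol=false, evacuate=true, file_backup=false, notify_license=true, open_valve=false, reconcile_affidavit=false, redact_memo=true, register_inventory=false, retain_memo=false); no atom is both obligatory and forbidden, so the set is consistent.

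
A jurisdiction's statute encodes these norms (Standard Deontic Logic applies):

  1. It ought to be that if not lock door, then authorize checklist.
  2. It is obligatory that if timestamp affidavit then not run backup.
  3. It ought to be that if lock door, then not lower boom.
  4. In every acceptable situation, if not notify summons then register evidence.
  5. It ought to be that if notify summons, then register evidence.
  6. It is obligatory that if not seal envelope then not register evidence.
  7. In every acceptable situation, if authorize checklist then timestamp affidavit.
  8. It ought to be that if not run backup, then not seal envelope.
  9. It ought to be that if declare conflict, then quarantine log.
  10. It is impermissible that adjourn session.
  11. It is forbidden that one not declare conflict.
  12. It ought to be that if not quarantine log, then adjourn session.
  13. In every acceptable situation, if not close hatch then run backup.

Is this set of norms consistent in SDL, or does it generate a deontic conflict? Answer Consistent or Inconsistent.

Consistent

Premise 12 is O(¬quarantine_log → adjourn_session), but O(¬quarantine_log) is not derivable from the premises, so it does not yield O(adjourn_session).
So O(adjourn_session) is not derivable, and the apparent clash with O(¬adjourn_session) does not arise.
A world satisfying every obligation exists (e.g. adjourn_session=false, authorize_checklist=false, close_hatch=false, declare_conflict=true, lock_door=true, lower_boom=false, notify_summons=false, quarantine_log=true, register_evidence=true, run_backup=true, seal_envelope=true, timestamp_affidavit=false); no atom is both obligatory and forbidden, so the set is consistent.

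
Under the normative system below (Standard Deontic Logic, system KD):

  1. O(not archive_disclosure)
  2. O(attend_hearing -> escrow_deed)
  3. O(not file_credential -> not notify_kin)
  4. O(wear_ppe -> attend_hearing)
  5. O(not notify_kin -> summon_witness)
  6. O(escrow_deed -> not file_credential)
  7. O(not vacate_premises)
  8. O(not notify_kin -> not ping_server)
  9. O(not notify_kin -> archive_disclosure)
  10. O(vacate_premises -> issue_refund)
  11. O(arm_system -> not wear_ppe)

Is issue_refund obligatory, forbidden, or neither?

Neither

Premise 10 is O(vacate_premises -> issue_refund), but O(vacate_premises) is not derivable from the premises, so it does not yield O(issue_refund).
No premise or chain of K-axiom applications forces O(issue_refund), and none forces O(not issue_refund). So issue_refund is neither obligatory nor forbidden under these norms.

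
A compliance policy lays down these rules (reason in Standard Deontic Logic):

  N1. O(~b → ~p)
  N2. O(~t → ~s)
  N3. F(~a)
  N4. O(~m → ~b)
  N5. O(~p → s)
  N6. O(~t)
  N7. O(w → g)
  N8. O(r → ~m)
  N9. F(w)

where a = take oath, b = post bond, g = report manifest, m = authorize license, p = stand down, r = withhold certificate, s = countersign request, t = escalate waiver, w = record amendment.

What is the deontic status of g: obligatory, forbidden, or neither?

Neither

Premise 7 is O(w → g), but O(w) is not derivable from the premises, so it does not yield O(g).
No premise or chain of K-axiom applications forces O(g), and none forces O(~g). So g is neither obligatory nor forbidden under these norms.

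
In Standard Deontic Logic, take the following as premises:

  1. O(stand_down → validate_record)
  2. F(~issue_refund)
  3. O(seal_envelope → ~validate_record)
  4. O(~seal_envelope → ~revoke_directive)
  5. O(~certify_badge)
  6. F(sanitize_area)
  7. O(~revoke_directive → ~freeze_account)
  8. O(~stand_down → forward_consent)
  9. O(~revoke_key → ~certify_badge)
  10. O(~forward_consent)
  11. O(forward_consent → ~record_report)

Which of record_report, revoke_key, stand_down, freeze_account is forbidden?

freeze_account

From premise 10 we have O(~forward_consent).
Premise 8, O(~stand_down → forward_consent), contraposes to O(~forward_consent → stand_down); with O(~forward_consent) we get O(stand_down).
With premise 1, O(stand_down → validate_record), the K-axiom yields O(validate_record).
The contrapositive of premise 3 (O(seal_envelope → ~validate_record)) is O(validate_record → ~seal_envelope), and O(validate_record) is already established, so O(~seal_envelope).
From O(~seal_envelope) and premise 4, O(~seal_envelope → ~revoke_directive), we obtain O(~revoke_directive).
With premise 7, O(~revoke_directive → ~freeze_account), the K-axiom yields O(~freeze_account).
So O(~freeze_account) holds, i.e. freeze_account is forbidden. None of the other listed options is forbidden under the premises.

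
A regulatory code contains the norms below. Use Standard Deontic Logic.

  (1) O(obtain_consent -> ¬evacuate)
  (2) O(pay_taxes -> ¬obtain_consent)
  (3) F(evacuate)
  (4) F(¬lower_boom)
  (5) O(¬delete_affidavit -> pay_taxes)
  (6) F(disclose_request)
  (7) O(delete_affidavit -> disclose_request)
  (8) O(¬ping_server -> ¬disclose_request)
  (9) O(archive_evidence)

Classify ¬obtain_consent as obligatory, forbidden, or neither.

Obligatory

Premise 6, F(disclose_request), is equivalent to O(¬disclose_request).
The contrapositive of premise 7 (O(delete_affidavit -> disclose_request)) is O(¬disclose_request -> ¬delete_affidavit), and O(¬disclose_request) is already established, so O(¬delete_affidavit).
Premise 5 is O(¬delete_affidavit -> pay_taxes); since O(¬delete_affidavit), deontic closure gives O(pay_taxes).
Premise 2 is O(pay_taxes -> ¬obtain_consent); since O(pay_taxes), deontic closure gives O(¬obtain_consent).
Premises 1, 3, 4, 8, 9 do not contribute to this derivation.
Hence ¬obtain_consent is obligatory.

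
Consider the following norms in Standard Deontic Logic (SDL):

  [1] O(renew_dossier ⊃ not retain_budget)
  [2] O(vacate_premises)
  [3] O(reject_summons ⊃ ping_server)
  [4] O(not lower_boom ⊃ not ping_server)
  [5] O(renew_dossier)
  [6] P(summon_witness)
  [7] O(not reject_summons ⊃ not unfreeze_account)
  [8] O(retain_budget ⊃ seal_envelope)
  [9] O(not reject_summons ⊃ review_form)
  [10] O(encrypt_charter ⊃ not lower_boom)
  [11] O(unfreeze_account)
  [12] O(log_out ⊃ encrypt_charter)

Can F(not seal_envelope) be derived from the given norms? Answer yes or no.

Premise 8 is O(retain_budget ⊃ seal_envelope), but O(retain_budget) is not derivable from the premises, so it does not yield O(seal_envelope).
No other premise forces O(seal_envelope). An ideal world satisfying every premise can still have not seal_envelope true, so F(not seal_envelope) is not derivable.

No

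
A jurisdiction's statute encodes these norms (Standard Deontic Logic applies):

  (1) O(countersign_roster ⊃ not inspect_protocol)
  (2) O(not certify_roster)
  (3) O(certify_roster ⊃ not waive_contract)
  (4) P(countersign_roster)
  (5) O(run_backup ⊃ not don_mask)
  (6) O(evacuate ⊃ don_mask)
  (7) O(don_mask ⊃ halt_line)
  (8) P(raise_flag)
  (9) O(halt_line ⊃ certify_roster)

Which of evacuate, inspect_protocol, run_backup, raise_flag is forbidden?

evacuate

Premise 2 gives O(not certify_roster).
Premise 9 is O(halt_line ⊃ certify_roster); contrapositively O(not certify_roster ⊃ not halt_line). Since O(not certify_roster) holds, K gives O(not halt_line).
The contrapositive of premise 7 (O(don_mask ⊃ halt_line)) is O(not halt_line ⊃ not don_mask), and O(not halt_line) is already established, so O(not don_mask).
Premise 6, O(evacuate ⊃ don_mask), contraposes to O(not don_mask ⊃ not evacuate); with O(not don_mask) we get O(not evacuate).
So O(not evacuate) holds, i.e. evacuate is forbidden. None of the other listed options is forbidden under the premises.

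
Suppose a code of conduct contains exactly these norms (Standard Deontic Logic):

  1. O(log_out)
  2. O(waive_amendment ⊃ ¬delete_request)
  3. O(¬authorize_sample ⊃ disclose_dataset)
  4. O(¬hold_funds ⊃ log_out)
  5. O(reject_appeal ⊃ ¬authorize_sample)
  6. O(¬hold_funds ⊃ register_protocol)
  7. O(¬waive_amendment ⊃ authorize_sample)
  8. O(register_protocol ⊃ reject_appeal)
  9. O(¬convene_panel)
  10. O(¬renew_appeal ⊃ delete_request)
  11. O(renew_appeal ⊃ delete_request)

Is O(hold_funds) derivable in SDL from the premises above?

Yes

Premises 10 and 11 cover both cases: O(¬renew_appeal ⊃ delete_request) and O(renew_appeal ⊃ delete_request). Since ¬renew_appeal ∨ renew_appeal is a tautology, O(delete_request) follows.
The contrapositive of premise 2 (O(waive_amendment ⊃ ¬delete_request)) is O(delete_request ⊃ ¬waive_amendment), and O(delete_request) is already established, so O(¬waive_amendment).
From O(¬waive_amendment) and premise 7, O(¬waive_amendment ⊃ authorize_sample), we obtain O(authorize_sample).
Premise 5, O(reject_appeal ⊃ ¬authorize_sample), contraposes to O(authorize_sample ⊃ ¬reject_appeal); with O(authorize_sample) we get O(¬reject_appeal).
Premise 8, O(register_protocol ⊃ reject_appeal), contraposes to O(¬reject_appeal ⊃ ¬register_protocol); with O(¬reject_appeal) we get O(¬register_protocol).
The contrapositive of premise 6 (O(¬hold_funds ⊃ register_protocol)) is O(¬register_protocol ⊃ hold_funds), and O(¬register_protocol) is already established, so O(hold_funds).
Premises 1, 3, 4, 9 do not contribute to this derivation.
So O(hold_funds) follows.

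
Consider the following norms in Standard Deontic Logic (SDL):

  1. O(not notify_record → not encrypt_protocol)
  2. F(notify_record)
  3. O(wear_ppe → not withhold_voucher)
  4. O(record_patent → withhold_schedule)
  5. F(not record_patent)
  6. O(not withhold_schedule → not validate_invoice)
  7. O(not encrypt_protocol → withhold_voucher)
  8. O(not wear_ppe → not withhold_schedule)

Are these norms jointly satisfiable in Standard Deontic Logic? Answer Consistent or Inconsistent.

Premise 5 is F(not record_patent), i.e. O(record_patent).
Premise 4 is O(record_patent → withhold_schedule); since O(record_patent), deontic closure gives O(withhold_schedule).
Premise 8 is O(not wear_ppe → not withhold_schedule); contrapositively O(withhold_schedule → wear_ppe). Since O(withhold_schedule) holds, K gives O(wear_ppe).
Premise 3 is O(wear_ppe → not withhold_voucher); since O(wear_ppe), deontic closure gives O(not withhold_voucher).
The contrapositive of premise 7 (O(not encrypt_protocol → withhold_voucher)) is O(not withhold_voucher → encrypt_protocol), and O(not withhold_voucher) is already established, so O(encrypt_protocol).
Premise 1, O(not notify_record → not encrypt_protocol), contraposes to O(encrypt_protocol → notify_record); with O(encrypt_protocol) we get O(notify_record).
However, F(notify_record) at premise 2 amounts to O(not notify_record).
We now have both O(notify_record) and O(not notify_record) — notify_record is simultaneously obligatory and forbidden, violating the D-axiom.

Inconsistent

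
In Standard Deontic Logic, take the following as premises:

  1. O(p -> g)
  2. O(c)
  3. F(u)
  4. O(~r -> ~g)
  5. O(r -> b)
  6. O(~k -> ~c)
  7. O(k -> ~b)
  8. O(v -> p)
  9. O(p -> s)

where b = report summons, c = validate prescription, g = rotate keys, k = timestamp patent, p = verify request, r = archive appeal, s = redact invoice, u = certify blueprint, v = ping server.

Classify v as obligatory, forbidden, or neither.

From premise 2 we have O(c).
The contrapositive of premise 6 (O(~k -> ~c)) is O(c -> k), and O(c) is already established, so O(k).
With premise 7, O(k -> ~b), the K-axiom yields O(~b).
The contrapositive of premise 5 (O(r -> b)) is O(~b -> ~r), and O(~b) is already established, so O(~r).
With premise 4, O(~r -> ~g), the K-axiom yields O(~g).
Premise 1 is O(p -> g); contrapositively O(~g -> ~p). Since O(~g) holds, K gives O(~p).
The contrapositive of premise 8 (O(v -> p)) is O(~p -> ~v), and O(~p) is already established, so O(~v).
Premises 3, 9 do not contribute to this derivation.
Thus O(~v), which is F(v): v is forbidden.

Forbidden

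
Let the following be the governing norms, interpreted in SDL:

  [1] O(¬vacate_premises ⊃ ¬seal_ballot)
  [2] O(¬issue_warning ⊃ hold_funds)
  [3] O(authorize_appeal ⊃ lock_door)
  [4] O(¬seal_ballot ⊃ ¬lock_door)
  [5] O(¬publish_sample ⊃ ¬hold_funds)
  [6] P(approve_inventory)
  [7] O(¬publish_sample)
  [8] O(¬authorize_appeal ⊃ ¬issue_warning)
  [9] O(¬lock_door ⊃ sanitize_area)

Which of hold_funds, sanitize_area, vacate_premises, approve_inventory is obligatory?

vacate_premises

From premise 7 we have O(¬publish_sample).
Applying K to premise 5 (O(¬publish_sample ⊃ ¬hold_funds)) and O(¬publish_sample) yields O(¬hold_funds).
The contrapositive of premise 2 (O(¬issue_warning ⊃ hold_funds)) is O(¬hold_funds ⊃ issue_warning), and O(¬hold_funds) is already established, so O(issue_warning).
The contrapositive of premise 8 (O(¬authorize_appeal ⊃ ¬issue_warning)) is O(issue_warning ⊃ authorize_appeal), and O(issue_warning) is already established, so O(authorize_appeal).
With premise 3, O(authorize_appeal ⊃ lock_door), the K-axiom yields O(lock_door).
Premise 4, O(¬seal_ballot ⊃ ¬lock_door), contraposes to O(lock_door ⊃ seal_ballot); with O(lock_door) we get O(seal_ballot).
Premise 1, O(¬vacate_premises ⊃ ¬seal_ballot), contraposes to O(seal_ballot ⊃ vacate_premises); with O(seal_ballot) we get O(vacate_premises).
So O(vacate_premises) holds — vacate_premises is obligatory. None of the other listed options is made obligatory by any chain of premises.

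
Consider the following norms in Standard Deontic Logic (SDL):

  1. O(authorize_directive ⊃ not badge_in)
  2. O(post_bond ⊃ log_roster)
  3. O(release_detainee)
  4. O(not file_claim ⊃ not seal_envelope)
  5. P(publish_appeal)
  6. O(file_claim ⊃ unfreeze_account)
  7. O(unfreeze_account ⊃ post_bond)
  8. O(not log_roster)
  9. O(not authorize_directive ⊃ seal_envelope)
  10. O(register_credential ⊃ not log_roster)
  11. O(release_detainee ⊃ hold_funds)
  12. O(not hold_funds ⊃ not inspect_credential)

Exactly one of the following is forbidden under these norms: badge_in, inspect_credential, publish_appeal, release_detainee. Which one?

From premise 8 we have O(not log_roster).
Premise 2 is O(post_bond ⊃ log_roster); contrapositively O(not log_roster ⊃ not post_bond). Since O(not log_roster) holds, K gives O(not post_bond).
The contrapositive of premise 7 (O(unfreeze_account ⊃ post_bond)) is O(not post_bond ⊃ not unfreeze_account), and O(not post_bond) is already established, so O(not unfreeze_account).
Premise 6 is O(file_claim ⊃ unfreeze_account); contrapositively O(not unfreeze_account ⊃ not file_claim). Since O(not unfreeze_account) holds, K gives O(not file_claim).
With premise 4, O(not file_claim ⊃ not seal_envelope), the K-axiom yields O(not seal_envelope).
The contrapositive of premise 9 (O(not authorize_directive ⊃ seal_envelope)) is O(not seal_envelope ⊃ authorize_directive), and O(not seal_envelope) is already established, so O(authorize_directive).
With premise 1, O(authorize_directive ⊃ not badge_in), the K-axiom yields O(not badge_in).
So O(not badge_in) holds, i.e. badge_in is forbidden. None of the other listed options is forbidden under the premises.

badge_in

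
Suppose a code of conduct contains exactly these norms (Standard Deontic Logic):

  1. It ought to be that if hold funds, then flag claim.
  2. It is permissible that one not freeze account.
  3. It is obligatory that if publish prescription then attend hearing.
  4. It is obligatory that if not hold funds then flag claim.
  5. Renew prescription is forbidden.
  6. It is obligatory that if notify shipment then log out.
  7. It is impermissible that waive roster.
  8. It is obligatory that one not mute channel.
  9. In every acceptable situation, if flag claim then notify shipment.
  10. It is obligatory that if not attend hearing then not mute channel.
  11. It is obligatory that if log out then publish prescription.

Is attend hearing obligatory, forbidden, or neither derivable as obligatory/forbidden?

Obligatory

Premises 4 and 1 cover both cases: O(¬hold_funds → flag_claim) and O(hold_funds → flag_claim). Since ¬hold_funds ∨ hold_funds is a tautology, O(flag_claim) follows.
Premise 9 is O(flag_claim → notify_shipment); since O(flag_claim), deontic closure gives O(notify_shipment).
Applying K to premise 6 (O(notify_shipment → log_out)) and O(notify_shipment) yields O(log_out).
Applying K to premise 11 (O(log_out → publish_prescription)) and O(log_out) yields O(publish_prescription).
With premise 3, O(publish_prescription → attend_hearing), the K-axiom yields O(attend_hearing).
Premises 2, 5, 7, 8, 10 do not contribute to this derivation.
Hence attend_hearing is obligatory.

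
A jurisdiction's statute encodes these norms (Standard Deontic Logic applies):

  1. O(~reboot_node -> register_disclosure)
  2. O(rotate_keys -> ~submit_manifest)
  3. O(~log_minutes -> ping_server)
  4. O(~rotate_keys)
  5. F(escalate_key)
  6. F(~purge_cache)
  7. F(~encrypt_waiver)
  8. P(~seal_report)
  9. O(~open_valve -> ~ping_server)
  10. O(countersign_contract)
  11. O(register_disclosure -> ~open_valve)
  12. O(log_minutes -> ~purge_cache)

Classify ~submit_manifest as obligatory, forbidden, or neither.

Premise 2 is O(rotate_keys -> ~submit_manifest), but O(rotate_keys) is not derivable from the premises, so it does not yield O(~submit_manifest).
No premise or chain of K-axiom applications forces O(~submit_manifest), and none forces O(submit_manifest). So ~submit_manifest is neither obligatory nor forbidden under these norms.

Neither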